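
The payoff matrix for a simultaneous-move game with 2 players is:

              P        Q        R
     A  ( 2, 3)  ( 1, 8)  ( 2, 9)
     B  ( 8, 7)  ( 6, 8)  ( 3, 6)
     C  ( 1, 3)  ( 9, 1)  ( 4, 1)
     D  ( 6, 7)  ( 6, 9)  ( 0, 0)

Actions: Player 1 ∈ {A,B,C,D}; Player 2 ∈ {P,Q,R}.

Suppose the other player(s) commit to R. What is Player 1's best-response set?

argmax u_1 = {C}

u_1(A vs R) = 2
u_1(B vs R) = 3
u_1(C vs R) = 4
u_1(D vs R) = 0
max payoff 4 at {C}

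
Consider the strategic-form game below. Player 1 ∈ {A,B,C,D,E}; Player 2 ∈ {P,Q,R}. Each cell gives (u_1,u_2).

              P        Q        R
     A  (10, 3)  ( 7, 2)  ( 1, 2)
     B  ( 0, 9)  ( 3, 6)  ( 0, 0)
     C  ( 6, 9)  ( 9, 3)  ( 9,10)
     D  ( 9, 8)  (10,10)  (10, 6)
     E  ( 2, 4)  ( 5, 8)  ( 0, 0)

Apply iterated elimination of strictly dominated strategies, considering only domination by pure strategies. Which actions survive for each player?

P1 drop B (A beats it: P:10>0 Q:7>3 R:1>0)
P1 drop C (D beats it: P:9>6 Q:10>9 R:10>9)
P1 drop E (A beats it: P:10>2 Q:7>5 R:1>0)
P2 drop R (P beats it: A:3>2 D:8>6)
P1→{A,D} P2→{P,Q}

IESDS → P1:{A,D} P2:{P,Q}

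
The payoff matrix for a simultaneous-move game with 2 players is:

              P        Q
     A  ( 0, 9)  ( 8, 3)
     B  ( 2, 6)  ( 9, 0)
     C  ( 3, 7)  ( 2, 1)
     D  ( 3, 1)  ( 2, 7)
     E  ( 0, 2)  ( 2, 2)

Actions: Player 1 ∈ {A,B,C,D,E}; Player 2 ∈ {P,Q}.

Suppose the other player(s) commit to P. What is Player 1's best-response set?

argmax u_1 = {C,D}

u_1(A vs P) = 0
u_1(B vs P) = 2
u_1(C vs P) = 3
u_1(D vs P) = 3
u_1(E vs P) = 0
max payoff 3 at {C,D}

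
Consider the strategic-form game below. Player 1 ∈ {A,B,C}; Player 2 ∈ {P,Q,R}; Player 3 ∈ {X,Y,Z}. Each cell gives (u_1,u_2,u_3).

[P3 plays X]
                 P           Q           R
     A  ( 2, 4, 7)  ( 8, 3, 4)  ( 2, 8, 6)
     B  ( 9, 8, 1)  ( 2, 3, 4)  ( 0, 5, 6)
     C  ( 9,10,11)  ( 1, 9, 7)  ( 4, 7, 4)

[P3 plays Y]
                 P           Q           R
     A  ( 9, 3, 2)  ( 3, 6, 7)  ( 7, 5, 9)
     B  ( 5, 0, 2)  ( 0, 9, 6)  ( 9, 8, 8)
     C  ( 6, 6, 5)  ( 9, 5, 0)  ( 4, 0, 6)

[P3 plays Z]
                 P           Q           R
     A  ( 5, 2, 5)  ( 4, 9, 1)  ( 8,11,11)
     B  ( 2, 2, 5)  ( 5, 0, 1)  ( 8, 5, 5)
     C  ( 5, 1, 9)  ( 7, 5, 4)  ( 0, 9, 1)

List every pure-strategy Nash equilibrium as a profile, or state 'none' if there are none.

Nash profiles: (A,R,Z), (C,P,X)

(A,P,X): not NE [P1→C gives 9>2; P2→R gives 8>4]
(A,P,Y): not NE [P2→Q gives 6>3; P3→X gives 7>2]
(A,P,Z): not NE [P2→R gives 11>2; P3→X gives 7>5]
(A,Q,X): not NE [P2→R gives 8>3; P3→Y gives 7>4]
(A,Q,Y): not NE [P1→C gives 9>3]
(A,Q,Z): not NE [P1→C gives 7>4; P2→R gives 11>9; P3→Y gives 7>1]
(A,R,X): not NE [P1→C gives 4>2; P3→Z gives 11>6]
(A,R,Y): not NE [P1→B gives 9>7; P2→Q gives 6>5; P3→Z gives 11>9]
(A,R,Z): NE
(B,P,X): not NE [P3→Z gives 5>1]
(B,P,Y): not NE [P1→A gives 9>5; P2→Q gives 9>0; P3→Z gives 5>2]
(B,P,Z): not NE [P1→C gives 5>2; P2→R gives 5>2]
(B,Q,X): not NE [P1→A gives 8>2; P2→P gives 8>3; P3→Y gives 6>4]
(B,Q,Y): not NE [P1→C gives 9>0]
(B,Q,Z): not NE [P1→C gives 7>5; P2→R gives 5>0; P3→Y gives 6>1]
(B,R,X): not NE [P1→C gives 4>0; P2→P gives 8>5; P3→Y gives 8>6]
(B,R,Y): not NE [P2→Q gives 9>8]
(B,R,Z): not NE [P3→Y gives 8>5]
(C,P,X): NE
(C,P,Y): not NE [P1→A gives 9>6; P3→X gives 11>5]
(C,P,Z): not NE [P2→R gives 9>1; P3→X gives 11>9]
(C,Q,X): not NE [P1→A gives 8>1; P2→P gives 10>9]
(C,Q,Y): not NE [P2→P gives 6>5; P3→X gives 7>0]
(C,Q,Z): not NE [P2→R gives 9>5; P3→X gives 7>4]
(C,R,X): not NE [P2→P gives 10>7; P3→Y gives 6>4]
(C,R,Y): not NE [P1→B gives 9>4; P2→P gives 6>0]
(C,R,Z): not NE [P1→B gives 8>0; P3→Y gives 6>1]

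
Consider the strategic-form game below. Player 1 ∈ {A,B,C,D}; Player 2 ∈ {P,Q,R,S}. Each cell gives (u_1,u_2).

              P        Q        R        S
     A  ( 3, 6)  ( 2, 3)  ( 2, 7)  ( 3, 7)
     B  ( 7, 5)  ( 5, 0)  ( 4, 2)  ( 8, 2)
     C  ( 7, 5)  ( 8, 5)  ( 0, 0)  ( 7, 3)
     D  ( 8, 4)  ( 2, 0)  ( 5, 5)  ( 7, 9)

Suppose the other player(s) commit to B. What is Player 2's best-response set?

BR_2 = {P}

u_2(P vs B) = 5
u_2(Q vs B) = 0
u_2(R vs B) = 2
u_2(S vs B) = 2
max payoff 5 at {P}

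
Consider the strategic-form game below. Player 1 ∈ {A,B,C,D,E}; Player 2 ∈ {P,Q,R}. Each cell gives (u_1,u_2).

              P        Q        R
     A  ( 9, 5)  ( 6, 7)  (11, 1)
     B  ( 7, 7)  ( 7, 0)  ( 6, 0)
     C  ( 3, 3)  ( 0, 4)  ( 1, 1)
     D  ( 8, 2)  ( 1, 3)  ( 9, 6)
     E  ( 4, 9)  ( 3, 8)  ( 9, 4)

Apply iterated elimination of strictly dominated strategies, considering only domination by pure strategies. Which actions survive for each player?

Survivors P1:{A,B} P2:{P,Q}

P1 drop C (A beats it: P:9>3 Q:6>0 R:11>1)
P1 drop D (A beats it: P:9>8 Q:6>1 R:11>9)
P1 drop E (A beats it: P:9>4 Q:6>3 R:11>9)
P2 drop R (P beats it: A:5>1 B:7>0)
P1→{A,B} P2→{P,Q}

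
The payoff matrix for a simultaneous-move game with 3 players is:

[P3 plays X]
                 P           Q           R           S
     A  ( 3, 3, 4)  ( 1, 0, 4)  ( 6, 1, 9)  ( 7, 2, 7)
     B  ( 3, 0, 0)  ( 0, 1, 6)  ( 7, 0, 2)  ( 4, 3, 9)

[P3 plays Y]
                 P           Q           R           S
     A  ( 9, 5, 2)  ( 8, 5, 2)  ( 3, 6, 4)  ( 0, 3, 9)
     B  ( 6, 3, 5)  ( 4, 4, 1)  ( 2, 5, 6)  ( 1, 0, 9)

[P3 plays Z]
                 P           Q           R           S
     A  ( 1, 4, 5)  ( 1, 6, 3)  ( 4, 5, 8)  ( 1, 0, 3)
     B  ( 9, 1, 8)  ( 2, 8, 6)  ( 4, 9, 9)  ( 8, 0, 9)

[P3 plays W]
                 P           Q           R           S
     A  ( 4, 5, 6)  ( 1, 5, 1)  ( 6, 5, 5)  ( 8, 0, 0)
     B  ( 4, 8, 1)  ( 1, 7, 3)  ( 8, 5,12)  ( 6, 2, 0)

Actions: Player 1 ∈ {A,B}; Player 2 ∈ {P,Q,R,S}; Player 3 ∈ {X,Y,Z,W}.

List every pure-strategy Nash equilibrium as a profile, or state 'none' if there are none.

(A,P,X): not NE [P3→W gives 6>4]
(A,P,Y): not NE [P2→R gives 6>5; P3→W gives 6>2]
(A,P,Z): not NE [P1→B gives 9>1; P2→Q gives 6>4; P3→W gives 6>5]
(A,P,W): NE
(A,Q,X): not NE [P2→P gives 3>0]
(A,Q,Y): not NE [P2→R gives 6>5; P3→X gives 4>2]
(A,Q,Z): not NE [P1→B gives 2>1; P3→X gives 4>3]
(A,Q,W): not NE [P3→X gives 4>1]
(A,R,X): not NE [P1→B gives 7>6; P2→P gives 3>1]
(A,R,Y): not NE [P3→X gives 9>4]
(A,R,Z): not NE [P2→Q gives 6>5; P3→X gives 9>8]
(A,R,W): not NE [P1→B gives 8>6; P3→X gives 9>5]
(A,S,X): not NE [P2→P gives 3>2; P3→Y gives 9>7]
(A,S,Y): not NE [P1→B gives 1>0; P2→R gives 6>3]
(A,S,Z): not NE [P1→B gives 8>1; P2→Q gives 6>0; P3→Y gives 9>3]
(A,S,W): not NE [P2→R gives 5>0; P3→Y gives 9>0]
(B,P,X): not NE [P2→S gives 3>0; P3→Z gives 8>0]
(B,P,Y): not NE [P1→A gives 9>6; P2→R gives 5>3; P3→Z gives 8>5]
(B,P,Z): not NE [P2→R gives 9>1]
(B,P,W): not NE [P3→Z gives 8>1]
(B,Q,X): not NE [P1→A gives 1>0; P2→S gives 3>1]
(B,Q,Y): not NE [P1→A gives 8>4; P2→R gives 5>4; P3→Z gives 6>1]
(B,Q,Z): not NE [P2→R gives 9>8]
(B,Q,W): not NE [P2→P gives 8>7; P3→Z gives 6>3]
(B,R,X): not NE [P2→S gives 3>0; P3→W gives 12>2]
(B,R,Y): not NE [P1→A gives 3>2; P3→W gives 12>6]
(B,R,Z): not NE [P3→W gives 12>9]
(B,R,W): not NE [P2→P gives 8>5]
(B,S,X): not NE [P1→A gives 7>4]
(B,S,Y): not NE [P2→R gives 5>0]
(B,S,Z): not NE [P2→R gives 9>0]
(B,S,W): not NE [P1→A gives 8>6; P2→P gives 8>2; P3→Z gives 9>0]

PSNE = {(A,P,W)}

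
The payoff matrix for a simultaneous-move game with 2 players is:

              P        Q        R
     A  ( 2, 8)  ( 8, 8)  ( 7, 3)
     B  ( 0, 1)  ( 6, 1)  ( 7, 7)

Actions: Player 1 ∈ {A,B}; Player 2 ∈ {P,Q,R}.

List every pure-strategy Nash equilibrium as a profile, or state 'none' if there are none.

NE set: (A,P), (A,Q), (B,R)

(A,P): NE
(A,Q): NE
(A,R): not NE [P2→Q gives 8>3]
(B,P): not NE [P1→A gives 2>0; P2→R gives 7>1]
(B,Q): not NE [P1→A gives 8>6; P2→R gives 7>1]
(B,R): NE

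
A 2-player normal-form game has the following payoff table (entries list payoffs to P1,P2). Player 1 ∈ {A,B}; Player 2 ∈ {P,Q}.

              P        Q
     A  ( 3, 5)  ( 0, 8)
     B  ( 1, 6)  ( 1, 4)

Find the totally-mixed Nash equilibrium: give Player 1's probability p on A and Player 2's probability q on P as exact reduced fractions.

P1 mixes 2/5 on A; P2 mixes 1/3 on P

P1 indiff ⇒ q·3+(1-q)·0 = q·1+(1-q)·1 ⇒ q(2) = (1-q)(1) ⇒ q = 1/3
P2 indiff ⇒ p·5+(1-p)·6 = p·8+(1-p)·4 ⇒ p(-3) = (1-p)(-2) ⇒ p = 2/5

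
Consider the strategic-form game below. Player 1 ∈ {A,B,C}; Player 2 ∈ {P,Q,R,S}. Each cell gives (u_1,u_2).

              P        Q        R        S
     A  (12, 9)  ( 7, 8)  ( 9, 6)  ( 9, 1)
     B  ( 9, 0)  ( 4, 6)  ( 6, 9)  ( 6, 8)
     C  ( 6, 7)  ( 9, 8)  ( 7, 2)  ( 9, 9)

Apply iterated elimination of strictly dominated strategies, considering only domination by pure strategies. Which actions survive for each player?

IESDS → P1:{A,C} P2:{P,Q,S}

P1 drop B (A beats it: P:12>9 Q:7>4 R:9>6 S:9>6)
P2 drop R (P beats it: A:9>6 C:7>2)
P1→{A,C} P2→{P,Q,S}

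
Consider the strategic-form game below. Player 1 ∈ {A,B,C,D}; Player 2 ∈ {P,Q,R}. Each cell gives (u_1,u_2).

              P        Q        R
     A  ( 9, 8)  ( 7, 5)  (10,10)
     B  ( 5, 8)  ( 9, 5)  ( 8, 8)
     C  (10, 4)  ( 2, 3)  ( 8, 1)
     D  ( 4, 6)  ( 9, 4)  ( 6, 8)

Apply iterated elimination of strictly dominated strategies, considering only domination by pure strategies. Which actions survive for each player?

P2 drop Q (P beats it: A:8>5 B:8>5 C:4>3 D:6>4)
P1 drop B (A beats it: P:9>5 R:10>8)
P1 drop D (A beats it: P:9>4 R:10>6)
P1→{A,C} P2→{P,R}

Survivors P1:{A,C} P2:{P,R}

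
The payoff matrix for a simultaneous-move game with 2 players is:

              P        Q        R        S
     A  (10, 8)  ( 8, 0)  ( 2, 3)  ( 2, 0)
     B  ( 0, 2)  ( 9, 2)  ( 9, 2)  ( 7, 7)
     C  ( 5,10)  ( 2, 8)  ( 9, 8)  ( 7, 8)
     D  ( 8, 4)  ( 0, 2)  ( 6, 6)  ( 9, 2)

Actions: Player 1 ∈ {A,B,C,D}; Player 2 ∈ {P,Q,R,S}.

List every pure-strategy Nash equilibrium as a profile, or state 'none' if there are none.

NE set: (A,P)

(A,P): NE
(A,Q): not NE [P1→B gives 9>8; P2→P gives 8>0]
(A,R): not NE [P1→C gives 9>2; P2→P gives 8>3]
(A,S): not NE [P1→D gives 9>2; P2→P gives 8>0]
(B,P): not NE [P1→A gives 10>0; P2→S gives 7>2]
(B,Q): not NE [P2→S gives 7>2]
(B,R): not NE [P2→S gives 7>2]
(B,S): not NE [P1→D gives 9>7]
(C,P): not NE [P1→A gives 10>5]
(C,Q): not NE [P1→B gives 9>2; P2→P gives 10>8]
(C,R): not NE [P2→P gives 10>8]
(C,S): not NE [P1→D gives 9>7; P2→P gives 10>8]
(D,P): not NE [P1→A gives 10>8; P2→R gives 6>4]
(D,Q): not NE [P1→B gives 9>0; P2→R gives 6>2]
(D,R): not NE [P1→C gives 9>6]
(D,S): not NE [P2→R gives 6>2]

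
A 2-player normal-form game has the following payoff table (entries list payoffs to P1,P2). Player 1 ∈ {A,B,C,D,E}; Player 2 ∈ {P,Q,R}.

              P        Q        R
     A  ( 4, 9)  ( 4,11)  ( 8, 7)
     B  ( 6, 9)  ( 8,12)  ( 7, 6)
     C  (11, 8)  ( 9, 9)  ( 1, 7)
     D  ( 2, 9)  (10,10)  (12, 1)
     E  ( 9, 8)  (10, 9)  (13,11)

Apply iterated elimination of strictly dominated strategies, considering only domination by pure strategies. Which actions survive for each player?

Survivors P1:{D,E} P2:{Q,R}

P1 drop A (E beats it: P:9>4 Q:10>4 R:13>8)
P1 drop B (E beats it: P:9>6 Q:10>8 R:13>7)
P2 drop P (Q beats it: C:9>8 D:10>9 E:9>8)
P1 drop C (D beats it: Q:10>9 R:12>1)
P1→{D,E} P2→{Q,R}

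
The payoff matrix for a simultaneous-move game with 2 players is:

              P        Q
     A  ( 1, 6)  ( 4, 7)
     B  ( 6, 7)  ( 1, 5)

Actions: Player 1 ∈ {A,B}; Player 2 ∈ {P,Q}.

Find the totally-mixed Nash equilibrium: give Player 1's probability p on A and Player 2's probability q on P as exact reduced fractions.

P1 mixes 2/3 on A; P2 mixes 3/8 on P

P1 indiff ⇒ q·1+(1-q)·4 = q·6+(1-q)·1 ⇒ q(-5) = (1-q)(-3) ⇒ q = 3/8
P2 indiff ⇒ p·6+(1-p)·7 = p·7+(1-p)·5 ⇒ p(-1) = (1-p)(-2) ⇒ p = 2/3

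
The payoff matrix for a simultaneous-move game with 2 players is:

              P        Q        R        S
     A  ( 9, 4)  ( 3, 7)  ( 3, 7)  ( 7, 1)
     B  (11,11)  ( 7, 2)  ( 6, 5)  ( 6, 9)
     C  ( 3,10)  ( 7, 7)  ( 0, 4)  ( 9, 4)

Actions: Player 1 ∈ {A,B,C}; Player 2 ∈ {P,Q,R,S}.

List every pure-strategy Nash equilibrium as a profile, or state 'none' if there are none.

(A,P): not NE [P1→B gives 11>9; P2→R gives 7>4]
(A,Q): not NE [P1→C gives 7>3]
(A,R): not NE [P1→B gives 6>3]
(A,S): not NE [P1→C gives 9>7; P2→R gives 7>1]
(B,P): NE
(B,Q): not NE [P2→P gives 11>2]
(B,R): not NE [P2→P gives 11>5]
(B,S): not NE [P1→C gives 9>6; P2→P gives 11>9]
(C,P): not NE [P1→B gives 11>3]
(C,Q): not NE [P2→P gives 10>7]
(C,R): not NE [P1→B gives 6>0; P2→P gives 10>4]
(C,S): not NE [P2→P gives 10>4]

PSNE = {(B,P)}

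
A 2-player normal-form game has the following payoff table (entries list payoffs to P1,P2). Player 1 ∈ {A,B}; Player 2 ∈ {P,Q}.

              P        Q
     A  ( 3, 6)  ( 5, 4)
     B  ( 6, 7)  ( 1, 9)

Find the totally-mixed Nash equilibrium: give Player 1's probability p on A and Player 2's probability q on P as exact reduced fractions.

p=1/2, q=4/7

P1 indiff ⇒ q·3+(1-q)·5 = q·6+(1-q)·1 ⇒ q(-3) = (1-q)(-4) ⇒ q = 4/7
P2 indiff ⇒ p·6+(1-p)·7 = p·4+(1-p)·9 ⇒ p(2) = (1-p)(2) ⇒ p = 1/2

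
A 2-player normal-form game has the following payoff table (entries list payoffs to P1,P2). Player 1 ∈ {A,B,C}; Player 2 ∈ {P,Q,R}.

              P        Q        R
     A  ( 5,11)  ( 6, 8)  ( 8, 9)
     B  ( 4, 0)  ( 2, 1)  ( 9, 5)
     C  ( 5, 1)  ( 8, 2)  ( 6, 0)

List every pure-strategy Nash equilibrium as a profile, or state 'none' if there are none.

NE set: (A,P), (B,R), (C,Q)

(A,P): NE
(A,Q): not NE [P1→C gives 8>6; P2→P gives 11>8]
(A,R): not NE [P1→B gives 9>8; P2→P gives 11>9]
(B,P): not NE [P1→C gives 5>4; P2→R gives 5>0]
(B,Q): not NE [P1→C gives 8>2; P2→R gives 5>1]
(B,R): NE
(C,P): not NE [P2→Q gives 2>1]
(C,Q): NE
(C,R): not NE [P1→B gives 9>6; P2→Q gives 2>0]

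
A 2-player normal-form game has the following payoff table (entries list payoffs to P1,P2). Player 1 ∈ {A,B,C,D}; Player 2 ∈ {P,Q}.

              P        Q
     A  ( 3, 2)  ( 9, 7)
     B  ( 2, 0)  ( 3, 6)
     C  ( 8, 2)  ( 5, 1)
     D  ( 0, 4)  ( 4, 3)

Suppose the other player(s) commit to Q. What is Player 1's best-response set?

BR_1 = {A}

u_1(A vs Q) = 9
u_1(B vs Q) = 3
u_1(C vs Q) = 5
u_1(D vs Q) = 4
max payoff 9 at {A}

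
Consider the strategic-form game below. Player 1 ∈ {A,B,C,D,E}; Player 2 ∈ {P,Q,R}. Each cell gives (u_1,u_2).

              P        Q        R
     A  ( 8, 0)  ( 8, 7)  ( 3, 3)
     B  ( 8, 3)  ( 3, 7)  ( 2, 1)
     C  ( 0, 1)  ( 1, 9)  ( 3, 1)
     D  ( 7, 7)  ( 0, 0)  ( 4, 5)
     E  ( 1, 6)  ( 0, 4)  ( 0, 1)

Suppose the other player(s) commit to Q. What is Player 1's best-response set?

u_1(A vs Q) = 8
u_1(B vs Q) = 3
u_1(C vs Q) = 1
u_1(D vs Q) = 0
u_1(E vs Q) = 0
max payoff 8 at {A}

P1 best: {A}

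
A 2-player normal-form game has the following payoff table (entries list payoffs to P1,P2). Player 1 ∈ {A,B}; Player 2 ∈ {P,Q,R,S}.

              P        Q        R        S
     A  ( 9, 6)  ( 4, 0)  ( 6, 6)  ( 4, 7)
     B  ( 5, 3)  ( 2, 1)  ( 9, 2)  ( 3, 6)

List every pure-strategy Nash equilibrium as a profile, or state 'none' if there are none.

Nash profiles: (A,S)

(A,P): not NE [P2→S gives 7>6]
(A,Q): not NE [P2→S gives 7>0]
(A,R): not NE [P1→B gives 9>6; P2→S gives 7>6]
(A,S): NE
(B,P): not NE [P1→A gives 9>5; P2→S gives 6>3]
(B,Q): not NE [P1→A gives 4>2; P2→S gives 6>1]
(B,R): not NE [P2→S gives 6>2]
(B,S): not NE [P1→A gives 4>3]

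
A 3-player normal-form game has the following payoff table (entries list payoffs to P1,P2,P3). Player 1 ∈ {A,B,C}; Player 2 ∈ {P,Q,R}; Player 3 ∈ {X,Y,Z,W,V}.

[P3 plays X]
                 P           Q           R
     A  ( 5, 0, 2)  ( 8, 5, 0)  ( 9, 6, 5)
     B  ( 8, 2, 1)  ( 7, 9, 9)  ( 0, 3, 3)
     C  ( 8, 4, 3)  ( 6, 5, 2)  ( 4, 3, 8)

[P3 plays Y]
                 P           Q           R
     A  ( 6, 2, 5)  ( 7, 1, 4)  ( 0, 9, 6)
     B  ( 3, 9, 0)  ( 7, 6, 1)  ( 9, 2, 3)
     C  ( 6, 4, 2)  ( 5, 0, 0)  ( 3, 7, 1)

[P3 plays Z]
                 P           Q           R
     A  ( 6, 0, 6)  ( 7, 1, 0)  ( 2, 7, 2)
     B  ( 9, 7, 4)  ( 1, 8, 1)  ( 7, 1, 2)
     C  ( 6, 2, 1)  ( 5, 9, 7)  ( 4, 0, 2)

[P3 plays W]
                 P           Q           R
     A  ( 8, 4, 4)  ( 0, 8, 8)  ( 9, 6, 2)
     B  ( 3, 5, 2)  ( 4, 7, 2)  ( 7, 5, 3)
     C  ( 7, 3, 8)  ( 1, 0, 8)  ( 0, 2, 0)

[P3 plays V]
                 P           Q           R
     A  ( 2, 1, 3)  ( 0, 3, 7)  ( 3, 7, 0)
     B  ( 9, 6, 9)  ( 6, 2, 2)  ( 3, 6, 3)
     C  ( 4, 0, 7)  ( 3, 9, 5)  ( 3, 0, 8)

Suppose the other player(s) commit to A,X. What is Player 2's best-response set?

u_2(P vs A,X) = 0
u_2(Q vs A,X) = 5
u_2(R vs A,X) = 6
max payoff 6 at {R}

argmax u_2 = {R}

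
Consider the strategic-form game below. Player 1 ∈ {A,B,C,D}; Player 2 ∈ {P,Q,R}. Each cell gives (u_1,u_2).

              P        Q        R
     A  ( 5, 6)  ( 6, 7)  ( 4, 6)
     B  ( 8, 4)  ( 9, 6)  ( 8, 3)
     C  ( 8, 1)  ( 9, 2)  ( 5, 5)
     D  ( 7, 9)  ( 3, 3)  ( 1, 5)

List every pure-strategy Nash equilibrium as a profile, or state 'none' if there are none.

(A,P): not NE [P1→C gives 8>5; P2→Q gives 7>6]
(A,Q): not NE [P1→C gives 9>6]
(A,R): not NE [P1→B gives 8>4; P2→Q gives 7>6]
(B,P): not NE [P2→Q gives 6>4]
(B,Q): NE
(B,R): not NE [P2→Q gives 6>3]
(C,P): not NE [P2→R gives 5>1]
(C,Q): not NE [P2→R gives 5>2]
(C,R): not NE [P1→B gives 8>5]
(D,P): not NE [P1→C gives 8>7]
(D,Q): not NE [P1→C gives 9>3; P2→P gives 9>3]
(D,R): not NE [P1→B gives 8>1; P2→P gives 9>5]

PSNE = {(B,Q)}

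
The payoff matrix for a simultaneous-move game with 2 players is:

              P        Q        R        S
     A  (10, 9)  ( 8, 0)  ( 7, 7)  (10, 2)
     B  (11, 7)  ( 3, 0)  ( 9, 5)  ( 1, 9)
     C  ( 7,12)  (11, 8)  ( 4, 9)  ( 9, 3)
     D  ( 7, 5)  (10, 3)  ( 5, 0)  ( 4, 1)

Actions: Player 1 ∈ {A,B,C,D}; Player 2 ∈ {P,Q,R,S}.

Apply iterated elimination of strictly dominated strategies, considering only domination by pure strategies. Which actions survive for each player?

Survivors P1:{A,B} P2:{P,S}

P2 drop Q (P beats it: A:9>0 B:7>0 C:12>8 D:5>3)
P1 drop C (A beats it: P:10>7 R:7>4 S:10>9)
P1 drop D (A beats it: P:10>7 R:7>5 S:10>4)
P2 drop R (P beats it: A:9>7 B:7>5)
P1→{A,B} P2→{P,S}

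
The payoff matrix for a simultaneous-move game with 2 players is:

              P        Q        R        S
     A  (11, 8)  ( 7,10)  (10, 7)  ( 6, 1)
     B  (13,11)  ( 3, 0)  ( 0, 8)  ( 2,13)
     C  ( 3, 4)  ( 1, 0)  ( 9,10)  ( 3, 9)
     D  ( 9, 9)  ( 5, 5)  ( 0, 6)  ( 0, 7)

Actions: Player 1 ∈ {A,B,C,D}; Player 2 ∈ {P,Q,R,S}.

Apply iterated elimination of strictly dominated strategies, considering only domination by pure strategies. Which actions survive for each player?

P1 drop C (A beats it: P:11>3 Q:7>1 R:10>9 S:6>3)
P1 drop D (A beats it: P:11>9 Q:7>5 R:10>0 S:6>0)
P2 drop R (P beats it: A:8>7 B:11>8)
P1→{A,B} P2→{P,Q,S}

Survivors P1:{A,B} P2:{P,Q,S}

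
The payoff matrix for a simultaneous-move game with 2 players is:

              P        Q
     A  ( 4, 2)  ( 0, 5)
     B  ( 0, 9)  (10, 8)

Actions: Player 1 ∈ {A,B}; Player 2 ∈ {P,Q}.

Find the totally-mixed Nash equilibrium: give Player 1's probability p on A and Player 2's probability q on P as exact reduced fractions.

P1 indiff ⇒ q·4+(1-q)·0 = q·0+(1-q)·10 ⇒ q(4) = (1-q)(10) ⇒ q = 5/7
P2 indiff ⇒ p·2+(1-p)·9 = p·5+(1-p)·8 ⇒ p(-3) = (1-p)(-1) ⇒ p = 1/4

(p,q) = (1/4, 5/7)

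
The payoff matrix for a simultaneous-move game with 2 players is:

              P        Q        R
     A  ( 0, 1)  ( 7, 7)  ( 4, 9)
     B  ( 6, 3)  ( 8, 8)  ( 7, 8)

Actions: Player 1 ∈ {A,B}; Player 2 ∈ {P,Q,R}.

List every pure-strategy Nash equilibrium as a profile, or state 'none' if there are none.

Nash profiles: (B,Q), (B,R)

(A,P): not NE [P1→B gives 6>0; P2→R gives 9>1]
(A,Q): not NE [P1→B gives 8>7; P2→R gives 9>7]
(A,R): not NE [P1→B gives 7>4]
(B,P): not NE [P2→R gives 8>3]
(B,Q): NE
(B,R): NE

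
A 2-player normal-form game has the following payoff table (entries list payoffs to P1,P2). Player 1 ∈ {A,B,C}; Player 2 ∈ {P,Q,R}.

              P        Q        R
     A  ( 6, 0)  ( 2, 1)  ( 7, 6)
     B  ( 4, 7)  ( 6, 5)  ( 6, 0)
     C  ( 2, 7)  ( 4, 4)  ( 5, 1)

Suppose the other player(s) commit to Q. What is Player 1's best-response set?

u_1(A vs Q) = 2
u_1(B vs Q) = 6
u_1(C vs Q) = 4
max payoff 6 at {B}

argmax u_1 = {B}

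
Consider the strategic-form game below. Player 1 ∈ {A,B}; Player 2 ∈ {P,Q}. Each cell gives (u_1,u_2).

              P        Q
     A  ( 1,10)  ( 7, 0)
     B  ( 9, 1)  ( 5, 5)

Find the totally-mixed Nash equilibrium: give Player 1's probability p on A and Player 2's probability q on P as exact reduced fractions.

(p,q) = (2/7, 1/5)

P1 indiff ⇒ q·1+(1-q)·7 = q·9+(1-q)·5 ⇒ q(-8) = (1-q)(-2) ⇒ q = 1/5
P2 indiff ⇒ p·10+(1-p)·1 = p·0+(1-p)·5 ⇒ p(10) = (1-p)(4) ⇒ p = 2/7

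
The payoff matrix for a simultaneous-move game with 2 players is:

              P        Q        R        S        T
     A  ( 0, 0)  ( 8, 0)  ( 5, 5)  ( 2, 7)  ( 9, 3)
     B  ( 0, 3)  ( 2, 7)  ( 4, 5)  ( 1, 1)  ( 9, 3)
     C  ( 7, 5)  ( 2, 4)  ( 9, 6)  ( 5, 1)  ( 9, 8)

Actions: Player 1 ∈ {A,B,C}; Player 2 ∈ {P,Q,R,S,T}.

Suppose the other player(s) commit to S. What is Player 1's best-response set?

u_1(A vs S) = 2
u_1(B vs S) = 1
u_1(C vs S) = 5
max payoff 5 at {C}

argmax u_1 = {C}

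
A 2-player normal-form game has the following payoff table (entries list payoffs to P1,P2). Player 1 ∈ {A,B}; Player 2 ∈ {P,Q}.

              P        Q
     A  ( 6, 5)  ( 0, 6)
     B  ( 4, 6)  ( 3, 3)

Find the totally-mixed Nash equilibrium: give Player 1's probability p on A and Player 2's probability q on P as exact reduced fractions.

P1 indiff ⇒ q·6+(1-q)·0 = q·4+(1-q)·3 ⇒ q(2) = (1-q)(3) ⇒ q = 3/5
P2 indiff ⇒ p·5+(1-p)·6 = p·6+(1-p)·3 ⇒ p(-1) = (1-p)(-3) ⇒ p = 3/4

p=3/4, q=3/5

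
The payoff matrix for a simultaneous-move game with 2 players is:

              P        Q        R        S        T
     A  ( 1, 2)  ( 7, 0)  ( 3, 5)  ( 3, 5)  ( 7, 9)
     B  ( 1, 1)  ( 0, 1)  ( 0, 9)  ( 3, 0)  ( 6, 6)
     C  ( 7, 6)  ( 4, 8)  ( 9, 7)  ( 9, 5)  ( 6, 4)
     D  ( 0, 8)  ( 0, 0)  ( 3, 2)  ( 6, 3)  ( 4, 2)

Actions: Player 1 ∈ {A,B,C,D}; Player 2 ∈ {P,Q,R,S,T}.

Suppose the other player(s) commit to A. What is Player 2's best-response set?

argmax u_2 = {T}

u_2(P vs A) = 2
u_2(Q vs A) = 0
u_2(R vs A) = 5
u_2(S vs A) = 5
u_2(T vs A) = 9
max payoff 9 at {T}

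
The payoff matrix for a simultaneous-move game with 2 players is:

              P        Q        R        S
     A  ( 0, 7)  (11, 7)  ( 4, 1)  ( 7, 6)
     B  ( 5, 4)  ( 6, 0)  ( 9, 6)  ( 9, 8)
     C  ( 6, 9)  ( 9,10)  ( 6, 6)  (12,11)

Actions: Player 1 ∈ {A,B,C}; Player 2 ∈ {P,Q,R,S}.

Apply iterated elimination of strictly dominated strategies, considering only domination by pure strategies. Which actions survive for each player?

P2 drop R (S beats it: A:6>1 B:8>6 C:11>6)
P1 drop B (C beats it: P:6>5 Q:9>6 S:12>9)
P1→{A,C} P2→{P,Q,S}

Survivors P1:{A,C} P2:{P,Q,S}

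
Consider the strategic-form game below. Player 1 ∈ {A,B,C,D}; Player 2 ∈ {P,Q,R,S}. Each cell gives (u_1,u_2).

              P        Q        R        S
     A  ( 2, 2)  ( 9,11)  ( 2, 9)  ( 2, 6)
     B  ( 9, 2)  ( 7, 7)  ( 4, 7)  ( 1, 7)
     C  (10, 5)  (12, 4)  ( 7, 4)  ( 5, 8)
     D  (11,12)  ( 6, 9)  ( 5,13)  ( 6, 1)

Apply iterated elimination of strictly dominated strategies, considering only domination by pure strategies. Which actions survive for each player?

IESDS → P1:{C,D} P2:{P,R,S}

P1 drop A (C beats it: P:10>2 Q:12>9 R:7>2 S:5>2)
P1 drop B (C beats it: P:10>9 Q:12>7 R:7>4 S:5>1)
P2 drop Q (P beats it: C:5>4 D:12>9)
P1→{C,D} P2→{P,R,S}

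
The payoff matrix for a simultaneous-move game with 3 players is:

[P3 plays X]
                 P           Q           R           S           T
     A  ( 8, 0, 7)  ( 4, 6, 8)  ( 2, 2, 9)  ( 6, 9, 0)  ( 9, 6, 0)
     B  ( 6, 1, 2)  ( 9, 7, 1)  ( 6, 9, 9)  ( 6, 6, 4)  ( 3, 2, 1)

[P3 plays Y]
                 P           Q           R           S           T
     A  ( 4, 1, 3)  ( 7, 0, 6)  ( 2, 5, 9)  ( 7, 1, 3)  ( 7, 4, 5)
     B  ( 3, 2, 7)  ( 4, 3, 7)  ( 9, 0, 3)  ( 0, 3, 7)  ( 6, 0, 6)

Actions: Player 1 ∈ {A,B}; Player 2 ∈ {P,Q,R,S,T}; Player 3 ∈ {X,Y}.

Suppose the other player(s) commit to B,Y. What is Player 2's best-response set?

argmax u_2 = {Q,S}

u_2(P vs B,Y) = 2
u_2(Q vs B,Y) = 3
u_2(R vs B,Y) = 0
u_2(S vs B,Y) = 3
u_2(T vs B,Y) = 0
max payoff 3 at {Q,S}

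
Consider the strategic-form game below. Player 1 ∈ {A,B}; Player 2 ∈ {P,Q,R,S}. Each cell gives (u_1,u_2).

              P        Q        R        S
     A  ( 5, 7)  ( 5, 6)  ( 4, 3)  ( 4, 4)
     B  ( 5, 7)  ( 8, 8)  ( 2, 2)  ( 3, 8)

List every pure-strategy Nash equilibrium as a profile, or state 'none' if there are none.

PSNE = {(A,P), (B,Q)}

(A,P): NE
(A,Q): not NE [P1→B gives 8>5; P2→P gives 7>6]
(A,R): not NE [P2→P gives 7>3]
(A,S): not NE [P2→P gives 7>4]
(B,P): not NE [P2→S gives 8>7]
(B,Q): NE
(B,R): not NE [P1→A gives 4>2; P2→S gives 8>2]
(B,S): not NE [P1→A gives 4>3]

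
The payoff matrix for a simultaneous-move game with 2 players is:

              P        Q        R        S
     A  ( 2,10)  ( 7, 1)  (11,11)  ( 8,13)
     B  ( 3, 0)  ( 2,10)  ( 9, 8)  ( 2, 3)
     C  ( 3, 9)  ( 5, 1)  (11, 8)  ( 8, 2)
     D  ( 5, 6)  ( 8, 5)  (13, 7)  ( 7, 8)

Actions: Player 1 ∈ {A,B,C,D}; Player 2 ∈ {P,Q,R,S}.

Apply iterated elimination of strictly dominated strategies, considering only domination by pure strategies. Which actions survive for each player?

P1 drop B (D beats it: P:5>3 Q:8>2 R:13>9 S:7>2)
P2 drop Q (P beats it: A:10>1 C:9>1 D:6>5)
P1→{A,C,D} P2→{P,R,S}

Remaining: P1:{A,C,D} P2:{P,R,S}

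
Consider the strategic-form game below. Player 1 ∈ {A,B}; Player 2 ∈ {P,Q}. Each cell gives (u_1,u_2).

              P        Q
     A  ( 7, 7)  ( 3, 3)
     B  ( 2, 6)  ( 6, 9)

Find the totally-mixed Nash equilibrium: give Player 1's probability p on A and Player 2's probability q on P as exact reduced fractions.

P1 indiff ⇒ q·7+(1-q)·3 = q·2+(1-q)·6 ⇒ q(5) = (1-q)(3) ⇒ q = 3/8
P2 indiff ⇒ p·7+(1-p)·6 = p·3+(1-p)·9 ⇒ p(4) = (1-p)(3) ⇒ p = 3/7

p=3/7, q=3/8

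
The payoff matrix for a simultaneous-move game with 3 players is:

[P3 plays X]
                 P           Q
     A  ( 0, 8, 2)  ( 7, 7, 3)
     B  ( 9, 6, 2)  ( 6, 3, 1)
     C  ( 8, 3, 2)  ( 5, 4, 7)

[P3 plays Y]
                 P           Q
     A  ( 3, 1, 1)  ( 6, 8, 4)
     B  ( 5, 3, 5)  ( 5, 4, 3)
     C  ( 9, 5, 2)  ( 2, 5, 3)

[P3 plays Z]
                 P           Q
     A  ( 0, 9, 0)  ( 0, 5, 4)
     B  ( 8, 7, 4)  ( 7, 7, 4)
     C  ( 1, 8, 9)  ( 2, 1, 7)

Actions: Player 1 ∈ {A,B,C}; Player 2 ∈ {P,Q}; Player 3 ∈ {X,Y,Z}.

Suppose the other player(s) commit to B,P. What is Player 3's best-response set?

argmax u_3 = {Y}

u_3(X vs B,P) = 2
u_3(Y vs B,P) = 5
u_3(Z vs B,P) = 4
max payoff 5 at {Y}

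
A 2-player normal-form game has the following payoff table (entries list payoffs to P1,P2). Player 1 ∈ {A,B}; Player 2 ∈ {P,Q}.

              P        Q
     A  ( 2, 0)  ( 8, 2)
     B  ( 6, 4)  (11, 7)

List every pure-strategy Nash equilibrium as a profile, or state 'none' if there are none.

Nash profiles: (B,Q)

(A,P): not NE [P1→B gives 6>2; P2→Q gives 2>0]
(A,Q): not NE [P1→B gives 11>8]
(B,P): not NE [P2→Q gives 7>4]
(B,Q): NE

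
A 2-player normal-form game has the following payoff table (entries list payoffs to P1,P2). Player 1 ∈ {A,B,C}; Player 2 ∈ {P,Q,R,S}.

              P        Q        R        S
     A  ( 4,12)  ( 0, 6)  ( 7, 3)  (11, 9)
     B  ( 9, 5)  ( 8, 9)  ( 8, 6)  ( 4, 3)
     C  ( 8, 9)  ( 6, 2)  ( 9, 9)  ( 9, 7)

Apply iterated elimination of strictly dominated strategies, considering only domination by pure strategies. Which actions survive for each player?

P2 drop S (P beats it: A:12>9 B:5>3 C:9>7)
P1 drop A (B beats it: P:9>4 Q:8>0 R:8>7)
P1→{B,C} P2→{P,Q,R}

IESDS → P1:{B,C} P2:{P,Q,R}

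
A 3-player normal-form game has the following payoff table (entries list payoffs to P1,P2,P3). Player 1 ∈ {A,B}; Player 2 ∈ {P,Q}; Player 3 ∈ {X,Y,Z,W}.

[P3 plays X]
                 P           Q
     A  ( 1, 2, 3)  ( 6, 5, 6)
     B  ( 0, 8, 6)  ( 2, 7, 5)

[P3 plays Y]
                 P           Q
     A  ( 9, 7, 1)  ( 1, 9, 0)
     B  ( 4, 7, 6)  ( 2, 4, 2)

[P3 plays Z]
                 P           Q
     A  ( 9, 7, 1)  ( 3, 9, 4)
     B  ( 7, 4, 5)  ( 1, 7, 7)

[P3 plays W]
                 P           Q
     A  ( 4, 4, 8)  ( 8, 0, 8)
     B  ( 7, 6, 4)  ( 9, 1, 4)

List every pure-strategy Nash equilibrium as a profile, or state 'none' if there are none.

No pure NE.

(A,P,X): not NE [P2→Q gives 5>2; P3→W gives 8>3]
(A,P,Y): not NE [P2→Q gives 9>7; P3→W gives 8>1]
(A,P,Z): not NE [P2→Q gives 9>7; P3→W gives 8>1]
(A,P,W): not NE [P1→B gives 7>4]
(A,Q,X): not NE [P3→W gives 8>6]
(A,Q,Y): not NE [P1→B gives 2>1; P3→W gives 8>0]
(A,Q,Z): not NE [P3→W gives 8>4]
(A,Q,W): not NE [P1→B gives 9>8; P2→P gives 4>0]
(B,P,X): not NE [P1→A gives 1>0]
(B,P,Y): not NE [P1→A gives 9>4]
(B,P,Z): not NE [P1→A gives 9>7; P2→Q gives 7>4; P3→Y gives 6>5]
(B,P,W): not NE [P3→Y gives 6>4]
(B,Q,X): not NE [P1→A gives 6>2; P2→P gives 8>7; P3→Z gives 7>5]
(B,Q,Y): not NE [P2→P gives 7>4; P3→Z gives 7>2]
(B,Q,Z): not NE [P1→A gives 3>1]
(B,Q,W): not NE [P2→P gives 6>1; P3→Z gives 7>4]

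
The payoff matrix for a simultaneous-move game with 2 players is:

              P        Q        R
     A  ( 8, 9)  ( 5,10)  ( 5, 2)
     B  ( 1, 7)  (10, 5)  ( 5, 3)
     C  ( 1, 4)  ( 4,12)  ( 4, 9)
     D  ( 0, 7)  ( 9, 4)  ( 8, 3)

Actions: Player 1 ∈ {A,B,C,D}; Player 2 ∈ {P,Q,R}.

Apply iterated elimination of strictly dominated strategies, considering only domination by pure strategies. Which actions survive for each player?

Survivors P1:{A,B} P2:{P,Q}

P1 drop C (A beats it: P:8>1 Q:5>4 R:5>4)
P2 drop R (P beats it: A:9>2 B:7>3 D:7>3)
P1 drop D (B beats it: P:1>0 Q:10>9)
P1→{A,B} P2→{P,Q}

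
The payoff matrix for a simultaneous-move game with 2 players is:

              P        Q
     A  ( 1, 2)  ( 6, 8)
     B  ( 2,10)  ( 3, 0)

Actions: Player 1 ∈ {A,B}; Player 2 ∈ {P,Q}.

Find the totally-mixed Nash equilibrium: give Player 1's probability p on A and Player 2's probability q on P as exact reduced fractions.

P1 mixes 5/8 on A; P2 mixes 3/4 on P

P1 indiff ⇒ q·1+(1-q)·6 = q·2+(1-q)·3 ⇒ q(-1) = (1-q)(-3) ⇒ q = 3/4
P2 indiff ⇒ p·2+(1-p)·10 = p·8+(1-p)·0 ⇒ p(-6) = (1-p)(-10) ⇒ p = 5/8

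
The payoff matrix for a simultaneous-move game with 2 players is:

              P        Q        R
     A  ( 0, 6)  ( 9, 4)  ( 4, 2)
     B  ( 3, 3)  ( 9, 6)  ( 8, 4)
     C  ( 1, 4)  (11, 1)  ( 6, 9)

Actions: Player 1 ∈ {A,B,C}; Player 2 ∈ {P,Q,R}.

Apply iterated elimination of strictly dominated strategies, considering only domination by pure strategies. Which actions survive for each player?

IESDS → P1:{B,C} P2:{Q,R}

P1 drop A (C beats it: P:1>0 Q:11>9 R:6>4)
P2 drop P (R beats it: B:4>3 C:9>4)
P1→{B,C} P2→{Q,R}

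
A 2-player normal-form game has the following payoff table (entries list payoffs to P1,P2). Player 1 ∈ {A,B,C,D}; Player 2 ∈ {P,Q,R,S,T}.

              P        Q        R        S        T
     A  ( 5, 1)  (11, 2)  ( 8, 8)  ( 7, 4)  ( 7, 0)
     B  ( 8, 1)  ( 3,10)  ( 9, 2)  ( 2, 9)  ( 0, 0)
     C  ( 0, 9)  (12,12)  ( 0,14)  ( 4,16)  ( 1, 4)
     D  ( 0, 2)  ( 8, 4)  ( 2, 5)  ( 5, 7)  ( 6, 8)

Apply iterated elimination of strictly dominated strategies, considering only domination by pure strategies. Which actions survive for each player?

IESDS → P1:{A,B,C} P2:{Q,R,S}

P1 drop D (A beats it: P:5>0 Q:11>8 R:8>2 S:7>5 T:7>6)
P2 drop P (Q beats it: A:2>1 B:10>1 C:12>9)
P2 drop T (Q beats it: A:2>0 B:10>0 C:12>4)
P1→{A,B,C} P2→{Q,R,S}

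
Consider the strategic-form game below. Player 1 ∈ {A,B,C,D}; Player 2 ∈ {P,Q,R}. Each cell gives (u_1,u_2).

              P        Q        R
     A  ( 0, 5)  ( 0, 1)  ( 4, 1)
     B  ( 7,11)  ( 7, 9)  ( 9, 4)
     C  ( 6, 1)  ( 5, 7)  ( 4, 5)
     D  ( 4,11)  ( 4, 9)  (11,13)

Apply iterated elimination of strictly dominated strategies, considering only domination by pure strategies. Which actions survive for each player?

IESDS → P1:{B,D} P2:{P,R}

P1 drop A (B beats it: P:7>0 Q:7>0 R:9>4)
P1 drop C (B beats it: P:7>6 Q:7>5 R:9>4)
P2 drop Q (P beats it: B:11>9 D:11>9)
P1→{B,D} P2→{P,R}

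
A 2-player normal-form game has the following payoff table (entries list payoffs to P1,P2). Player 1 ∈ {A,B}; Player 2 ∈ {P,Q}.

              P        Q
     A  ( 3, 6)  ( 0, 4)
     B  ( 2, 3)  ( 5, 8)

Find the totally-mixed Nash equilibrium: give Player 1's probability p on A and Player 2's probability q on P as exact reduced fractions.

P1 indiff ⇒ q·3+(1-q)·0 = q·2+(1-q)·5 ⇒ q(1) = (1-q)(5) ⇒ q = 5/6
P2 indiff ⇒ p·6+(1-p)·3 = p·4+(1-p)·8 ⇒ p(2) = (1-p)(5) ⇒ p = 5/7

P1 mixes 5/7 on A; P2 mixes 5/6 on P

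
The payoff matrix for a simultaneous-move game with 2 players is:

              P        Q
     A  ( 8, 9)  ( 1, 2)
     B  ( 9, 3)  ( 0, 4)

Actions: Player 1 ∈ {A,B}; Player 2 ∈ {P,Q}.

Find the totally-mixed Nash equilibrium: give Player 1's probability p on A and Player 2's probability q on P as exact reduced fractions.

P1 indiff ⇒ q·8+(1-q)·1 = q·9+(1-q)·0 ⇒ q(-1) = (1-q)(-1) ⇒ q = 1/2
P2 indiff ⇒ p·9+(1-p)·3 = p·2+(1-p)·4 ⇒ p(7) = (1-p)(1) ⇒ p = 1/8

P1 mixes 1/8 on A; P2 mixes 1/2 on P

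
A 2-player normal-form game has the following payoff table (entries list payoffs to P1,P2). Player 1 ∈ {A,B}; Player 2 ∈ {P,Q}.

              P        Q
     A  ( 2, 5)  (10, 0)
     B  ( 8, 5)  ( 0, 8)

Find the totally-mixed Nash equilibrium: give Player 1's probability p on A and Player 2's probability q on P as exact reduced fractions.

P1 indiff ⇒ q·2+(1-q)·10 = q·8+(1-q)·0 ⇒ q(-6) = (1-q)(-10) ⇒ q = 5/8
P2 indiff ⇒ p·5+(1-p)·5 = p·0+(1-p)·8 ⇒ p(5) = (1-p)(3) ⇒ p = 3/8

P1 mixes 3/8 on A; P2 mixes 5/8 on P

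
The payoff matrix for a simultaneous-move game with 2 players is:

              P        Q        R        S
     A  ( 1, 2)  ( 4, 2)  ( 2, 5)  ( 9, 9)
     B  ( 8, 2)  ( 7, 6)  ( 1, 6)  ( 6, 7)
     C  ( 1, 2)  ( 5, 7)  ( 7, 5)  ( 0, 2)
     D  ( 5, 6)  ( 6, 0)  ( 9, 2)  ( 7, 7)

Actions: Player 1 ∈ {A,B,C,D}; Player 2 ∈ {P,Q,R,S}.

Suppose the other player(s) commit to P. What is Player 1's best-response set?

P1 best: {B}

u_1(A vs P) = 1
u_1(B vs P) = 8
u_1(C vs P) = 1
u_1(D vs P) = 5
max payoff 8 at {B}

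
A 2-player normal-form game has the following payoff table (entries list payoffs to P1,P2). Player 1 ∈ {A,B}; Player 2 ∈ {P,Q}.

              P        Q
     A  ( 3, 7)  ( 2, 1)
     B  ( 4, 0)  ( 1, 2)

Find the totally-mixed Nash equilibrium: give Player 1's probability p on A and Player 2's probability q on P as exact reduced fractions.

P1 mixes 1/4 on A; P2 mixes 1/2 on P

P1 indiff ⇒ q·3+(1-q)·2 = q·4+(1-q)·1 ⇒ q(-1) = (1-q)(-1) ⇒ q = 1/2
P2 indiff ⇒ p·7+(1-p)·0 = p·1+(1-p)·2 ⇒ p(6) = (1-p)(2) ⇒ p = 1/4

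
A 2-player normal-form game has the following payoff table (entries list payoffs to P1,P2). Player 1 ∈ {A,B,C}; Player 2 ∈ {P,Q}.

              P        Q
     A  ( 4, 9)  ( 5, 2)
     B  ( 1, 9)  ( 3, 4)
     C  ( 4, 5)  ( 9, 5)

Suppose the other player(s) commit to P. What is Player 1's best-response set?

u_1(A vs P) = 4
u_1(B vs P) = 1
u_1(C vs P) = 4
max payoff 4 at {A,C}

P1 best: {A,C}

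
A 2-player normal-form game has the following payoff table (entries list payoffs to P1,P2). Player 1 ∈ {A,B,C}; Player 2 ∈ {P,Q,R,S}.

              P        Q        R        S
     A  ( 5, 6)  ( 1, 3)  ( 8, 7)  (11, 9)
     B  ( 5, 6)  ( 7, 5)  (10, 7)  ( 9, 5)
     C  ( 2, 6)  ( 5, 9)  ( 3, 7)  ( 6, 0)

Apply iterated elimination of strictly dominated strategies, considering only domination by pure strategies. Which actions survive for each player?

IESDS → P1:{A,B} P2:{R,S}

P1 drop C (B beats it: P:5>2 Q:7>5 R:10>3 S:9>6)
P2 drop P (R beats it: A:7>6 B:7>6)
P2 drop Q (R beats it: A:7>3 B:7>5)
P1→{A,B} P2→{R,S}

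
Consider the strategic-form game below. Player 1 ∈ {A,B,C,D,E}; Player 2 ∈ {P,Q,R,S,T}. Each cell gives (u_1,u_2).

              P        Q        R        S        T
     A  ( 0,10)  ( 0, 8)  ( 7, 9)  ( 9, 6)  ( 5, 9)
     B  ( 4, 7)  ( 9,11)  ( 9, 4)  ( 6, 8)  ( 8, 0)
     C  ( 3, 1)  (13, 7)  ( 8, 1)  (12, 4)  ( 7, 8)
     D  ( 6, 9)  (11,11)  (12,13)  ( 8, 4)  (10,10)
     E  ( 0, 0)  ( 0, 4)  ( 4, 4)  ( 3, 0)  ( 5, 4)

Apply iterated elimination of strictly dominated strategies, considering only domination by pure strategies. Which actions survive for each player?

IESDS → P1:{C,D} P2:{Q,R,T}

P1 drop A (C beats it: P:3>0 Q:13>0 R:8>7 S:12>9 T:7>5)
P1 drop B (D beats it: P:6>4 Q:11>9 R:12>9 S:8>6 T:10>8)
P1 drop E (C beats it: P:3>0 Q:13>0 R:8>4 S:12>3 T:7>5)
P2 drop P (Q beats it: C:7>1 D:11>9)
P2 drop S (Q beats it: C:7>4 D:11>4)
P1→{C,D} P2→{Q,R,T}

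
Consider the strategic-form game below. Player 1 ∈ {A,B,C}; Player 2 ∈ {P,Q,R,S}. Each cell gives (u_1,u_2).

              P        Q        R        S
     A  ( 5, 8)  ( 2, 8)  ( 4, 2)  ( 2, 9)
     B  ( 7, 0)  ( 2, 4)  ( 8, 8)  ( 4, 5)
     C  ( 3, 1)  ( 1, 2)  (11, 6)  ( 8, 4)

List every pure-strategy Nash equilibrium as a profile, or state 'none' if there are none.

(A,P): not NE [P1→B gives 7>5; P2→S gives 9>8]
(A,Q): not NE [P2→S gives 9>8]
(A,R): not NE [P1→C gives 11>4; P2→S gives 9>2]
(A,S): not NE [P1→C gives 8>2]
(B,P): not NE [P2→R gives 8>0]
(B,Q): not NE [P2→R gives 8>4]
(B,R): not NE [P1→C gives 11>8]
(B,S): not NE [P1→C gives 8>4; P2→R gives 8>5]
(C,P): not NE [P1→B gives 7>3; P2→R gives 6>1]
(C,Q): not NE [P1→B gives 2>1; P2→R gives 6>2]
(C,R): NE
(C,S): not NE [P2→R gives 6>4]

PSNE = {(C,R)}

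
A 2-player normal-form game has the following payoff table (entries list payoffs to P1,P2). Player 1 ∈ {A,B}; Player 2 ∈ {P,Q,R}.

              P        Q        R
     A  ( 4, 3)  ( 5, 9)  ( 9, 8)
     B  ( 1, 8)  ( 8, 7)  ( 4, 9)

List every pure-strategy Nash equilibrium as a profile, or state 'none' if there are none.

No pure NE.

(A,P): not NE [P2→Q gives 9>3]
(A,Q): not NE [P1→B gives 8>5]
(A,R): not NE [P2→Q gives 9>8]
(B,P): not NE [P1→A gives 4>1; P2→R gives 9>8]
(B,Q): not NE [P2→R gives 9>7]
(B,R): not NE [P1→A gives 9>4]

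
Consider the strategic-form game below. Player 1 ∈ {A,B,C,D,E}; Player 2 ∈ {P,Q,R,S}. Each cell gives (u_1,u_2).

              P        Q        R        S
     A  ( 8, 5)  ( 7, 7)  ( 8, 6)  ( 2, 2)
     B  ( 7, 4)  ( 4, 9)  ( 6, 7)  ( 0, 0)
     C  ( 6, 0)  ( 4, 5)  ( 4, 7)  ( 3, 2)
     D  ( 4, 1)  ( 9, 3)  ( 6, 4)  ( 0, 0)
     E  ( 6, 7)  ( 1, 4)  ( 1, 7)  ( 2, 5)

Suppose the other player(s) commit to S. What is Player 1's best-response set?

u_1(A vs S) = 2
u_1(B vs S) = 0
u_1(C vs S) = 3
u_1(D vs S) = 0
u_1(E vs S) = 2
max payoff 3 at {C}

P1 best: {C}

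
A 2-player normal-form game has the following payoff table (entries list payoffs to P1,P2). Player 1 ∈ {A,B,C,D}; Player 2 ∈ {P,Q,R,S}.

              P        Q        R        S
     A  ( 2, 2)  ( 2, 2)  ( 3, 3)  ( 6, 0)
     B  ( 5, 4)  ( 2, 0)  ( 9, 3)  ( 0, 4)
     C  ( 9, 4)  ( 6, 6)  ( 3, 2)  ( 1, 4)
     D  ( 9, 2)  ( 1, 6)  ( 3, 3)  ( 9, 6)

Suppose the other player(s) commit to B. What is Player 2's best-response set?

u_2(P vs B) = 4
u_2(Q vs B) = 0
u_2(R vs B) = 3
u_2(S vs B) = 4
max payoff 4 at {P,S}

P2 best: {P,S}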